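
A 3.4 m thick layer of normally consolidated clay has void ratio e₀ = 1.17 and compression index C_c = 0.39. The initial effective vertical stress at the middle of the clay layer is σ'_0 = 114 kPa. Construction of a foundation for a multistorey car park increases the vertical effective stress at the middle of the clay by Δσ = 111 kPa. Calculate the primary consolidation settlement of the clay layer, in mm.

Final effective stress: σ'_f = σ'_0 + Δσ = 114 + 111 = 225 kPa.
Normally consolidated clay, so the full stress increment lies on the virgin compression line:
S_c = C_c·H/(1+e₀)·log₁₀(σ'_f/σ'_0) = 0.39×3.4/(1+1.17)×log₁₀(225/114)
    = 0.61106 × 0.29528 = 0.1804 m

S_c ≈ 180 mm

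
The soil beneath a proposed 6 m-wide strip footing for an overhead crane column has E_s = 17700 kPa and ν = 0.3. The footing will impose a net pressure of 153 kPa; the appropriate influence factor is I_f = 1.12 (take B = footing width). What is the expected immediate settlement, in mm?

Immediate (elastic) settlement: S_e = q·B·(1−ν²)/E_s · I_f.
S_e = 153 × 6 × (1 − 0.3²) / 17700 × 1.12
    = 153 × 6 × 0.91 / 17700 × 1.12
    = 0.05286 m = 52.86 mm

S_e ≈ 52.9 mm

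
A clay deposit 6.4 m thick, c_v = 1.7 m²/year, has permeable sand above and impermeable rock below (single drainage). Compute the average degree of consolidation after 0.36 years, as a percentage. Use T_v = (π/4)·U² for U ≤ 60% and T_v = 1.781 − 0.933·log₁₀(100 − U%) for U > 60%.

Drainage path length: H_d = H = 6.4 m (single drainage).
T_v = c_v·t/H_d² = 1.7×0.36/6.4² = 0.014941.
T_v = 0.014941 corresponds to the U ≤ 60% branch:
U = √(4T_v/π) = 0.1379

U ≈ 13.8 %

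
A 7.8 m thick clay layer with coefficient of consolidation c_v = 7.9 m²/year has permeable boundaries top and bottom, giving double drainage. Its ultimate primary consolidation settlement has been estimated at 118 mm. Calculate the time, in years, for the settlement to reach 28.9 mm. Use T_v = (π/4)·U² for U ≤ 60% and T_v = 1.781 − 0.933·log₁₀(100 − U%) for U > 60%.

Drainage path length: H_d = H/2 = 3.9 m (double drainage).
U = S(t)/S_ult = 28.9/118 = 0.2449.
U ≤ 60%: T_v = (π/4)·U² = (π/4)×0.24492² = 0.047111.
t = T_v·H_d²/c_v = 0.047111×3.9²/7.9 = 0.0907 years.

t ≈ 0.0907 years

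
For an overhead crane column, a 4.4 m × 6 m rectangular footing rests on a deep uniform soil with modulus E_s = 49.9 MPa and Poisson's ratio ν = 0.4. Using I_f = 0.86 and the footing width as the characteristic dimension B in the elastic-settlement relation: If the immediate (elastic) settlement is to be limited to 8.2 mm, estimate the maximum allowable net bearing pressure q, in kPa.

E_s = 49.9 MPa = 49900 kPa.
S_e = q·B·(1−ν²)/E_s · I_f  ⇒  q = S_e·E_s / (B·(1−ν²)·I_f).
q = 0.0082 × 49900 / (4.4 × 0.84 × 0.86) = 128.7 kPa

q ≈ 129 kPa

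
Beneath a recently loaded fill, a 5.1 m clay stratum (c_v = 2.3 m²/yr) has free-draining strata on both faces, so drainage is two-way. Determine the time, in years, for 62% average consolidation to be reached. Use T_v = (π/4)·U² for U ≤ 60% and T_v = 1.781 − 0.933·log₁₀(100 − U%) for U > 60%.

Drainage path length: H_d = H/2 = 2.55 m (double drainage).
U > 60%: T_v = 1.781 − 0.933·log₁₀(100 − 62) = 0.30706.
t = T_v·H_d²/c_v = 0.30706×2.55²/2.3 = 0.8681 years.

t ≈ 0.868 years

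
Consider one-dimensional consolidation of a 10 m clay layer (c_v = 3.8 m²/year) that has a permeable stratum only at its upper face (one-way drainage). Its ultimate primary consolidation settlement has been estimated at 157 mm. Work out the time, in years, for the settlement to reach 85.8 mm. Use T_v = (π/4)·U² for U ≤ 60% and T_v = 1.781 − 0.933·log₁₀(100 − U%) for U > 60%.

Drainage path length: H_d = H = 10 m (single drainage).
U = S(t)/S_ult = 85.8/157 = 0.5465.
U ≤ 60%: T_v = (π/4)·U² = (π/4)×0.5465² = 0.23457.
t = T_v·H_d²/c_v = 0.23457×10²/3.8 = 6.173 years.

t ≈ 6.17 years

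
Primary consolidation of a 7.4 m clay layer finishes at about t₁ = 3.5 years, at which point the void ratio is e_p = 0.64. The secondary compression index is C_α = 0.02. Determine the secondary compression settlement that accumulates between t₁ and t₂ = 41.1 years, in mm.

S_s ≈ 96.5 mm

Secondary compression: S_s = C_α·H/(1+e_p)·log₁₀(t₂/t₁)
S_s = 0.02×7.4/(1+0.64)×log₁₀(41.1/3.5)
    = 0.09024 × 1.07 = 0.09654 m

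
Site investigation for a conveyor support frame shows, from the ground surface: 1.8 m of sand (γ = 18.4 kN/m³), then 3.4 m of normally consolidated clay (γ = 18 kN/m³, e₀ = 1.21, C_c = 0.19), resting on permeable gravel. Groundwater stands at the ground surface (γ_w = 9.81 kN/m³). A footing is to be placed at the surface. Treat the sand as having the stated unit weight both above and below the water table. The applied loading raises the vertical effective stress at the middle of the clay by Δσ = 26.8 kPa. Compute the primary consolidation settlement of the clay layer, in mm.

Mid-depth of clay below the ground surface: z = 1.8 + 3.4/2 = 3.5 m.
Total vertical stress at mid-clay: σ_v = 18.4×1.8 + 18×1.7 = 63.72 kPa.
Pore pressure: u = 9.81×(3.5 − 0) = 34.335 kPa.
Initial effective stress: σ'_0 = σ_v − u = 63.72 − 34.335 = 29.385 kPa.
Final effective stress: σ'_f = σ'_0 + Δσ = 29.385 + 26.8 = 56.185 kPa.
Normally consolidated clay, so the full stress increment lies on the virgin compression line:
S_c = C_c·H/(1+e₀)·log₁₀(σ'_f/σ'_0) = 0.19×3.4/(1+1.21)×log₁₀(56.185/29.385)
    = 0.29231 × 0.28149 = 0.08228 m

S_c ≈ 82.3 mm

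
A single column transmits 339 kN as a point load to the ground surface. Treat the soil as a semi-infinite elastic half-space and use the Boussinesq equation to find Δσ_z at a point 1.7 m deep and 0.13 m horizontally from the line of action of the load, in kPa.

Boussinesq vertical stress below a point load on an elastic half-space:
Δσ_z = 3P/(2πz²) · [1 + (r/z)²]^(−5/2)
r/z = 0.13/1.7 = 0.076471; [1+(r/z)²]^(−5/2) = 0.98553.
Δσ_z = 3×339/(2π×1.7²) × 0.98553 = 56.007 × 0.98553 = 55.2 kPa

Δσ_z ≈ 55.2 kPa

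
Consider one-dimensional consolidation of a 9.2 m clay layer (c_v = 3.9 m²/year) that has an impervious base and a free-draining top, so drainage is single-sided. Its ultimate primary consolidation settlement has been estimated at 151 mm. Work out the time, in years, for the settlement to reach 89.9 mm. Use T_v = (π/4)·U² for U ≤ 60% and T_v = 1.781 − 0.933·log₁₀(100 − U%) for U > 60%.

Drainage path length: H_d = H = 9.2 m (single drainage).
U = S(t)/S_ult = 89.9/151 = 0.5954.
U ≤ 60%: T_v = (π/4)·U² = (π/4)×0.59536² = 0.27839.
t = T_v·H_d²/c_v = 0.27839×9.2²/3.9 = 6.042 years.

t ≈ 6.04 years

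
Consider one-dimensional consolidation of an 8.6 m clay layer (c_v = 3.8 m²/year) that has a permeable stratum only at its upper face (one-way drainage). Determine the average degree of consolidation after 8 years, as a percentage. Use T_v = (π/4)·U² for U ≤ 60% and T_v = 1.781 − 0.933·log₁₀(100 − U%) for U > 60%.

U ≈ 70.6 %

Drainage path length: H_d = H = 8.6 m (single drainage).
T_v = c_v·t/H_d² = 3.8×8/8.6² = 0.41103.
T_v = 0.41103 corresponds to the U > 60% branch:
U = 1 − 10^((1.781 − T_v)/0.933)/100 = 0.706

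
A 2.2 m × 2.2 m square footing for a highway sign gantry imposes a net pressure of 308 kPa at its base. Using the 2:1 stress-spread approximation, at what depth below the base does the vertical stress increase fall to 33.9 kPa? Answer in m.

2:1 spreading — at depth z the loaded area has grown by z in each plan dimension:
qB²/(B+z)² = Δσ_z ⇒ z = B(√(q/Δσ_z) − 1) = 2.2×(√(308/33.9) − 1) = 4.431 m

z ≈ 4.43 m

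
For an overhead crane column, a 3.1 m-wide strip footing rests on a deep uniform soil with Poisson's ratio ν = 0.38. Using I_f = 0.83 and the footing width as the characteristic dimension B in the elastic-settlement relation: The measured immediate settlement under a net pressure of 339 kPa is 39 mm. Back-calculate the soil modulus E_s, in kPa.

S_e = q·B·(1−ν²)/E_s · I_f  ⇒  E_s = q·B·(1−ν²)·I_f / S_e.
E_s = 339 × 3.1 × 0.8556 × 0.83 / 0.039 = 19140 kPa

E_s ≈ 19100 kPa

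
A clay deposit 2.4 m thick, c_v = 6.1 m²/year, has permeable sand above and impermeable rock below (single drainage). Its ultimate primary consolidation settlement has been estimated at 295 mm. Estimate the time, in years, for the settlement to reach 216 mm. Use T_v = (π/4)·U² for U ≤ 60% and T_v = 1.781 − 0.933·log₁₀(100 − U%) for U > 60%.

t ≈ 0.424 years

Drainage path length: H_d = H = 2.4 m (single drainage).
U = S(t)/S_ult = 216/295 = 0.7322.
U > 60%: T_v = 1.781 − 0.933·log₁₀(100 − 73.22) = 0.44886.
t = T_v·H_d²/c_v = 0.44886×2.4²/6.1 = 0.4238 years.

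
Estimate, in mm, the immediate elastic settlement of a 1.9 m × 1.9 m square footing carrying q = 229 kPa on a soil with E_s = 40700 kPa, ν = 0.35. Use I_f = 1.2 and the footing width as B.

Immediate (elastic) settlement: S_e = q·B·(1−ν²)/E_s · I_f.
S_e = 229 × 1.9 × (1 − 0.35²) / 40700 × 1.2
    = 229 × 1.9 × 0.8775 / 40700 × 1.2
    = 0.01126 m = 11.26 mm

S_e ≈ 11.3 mm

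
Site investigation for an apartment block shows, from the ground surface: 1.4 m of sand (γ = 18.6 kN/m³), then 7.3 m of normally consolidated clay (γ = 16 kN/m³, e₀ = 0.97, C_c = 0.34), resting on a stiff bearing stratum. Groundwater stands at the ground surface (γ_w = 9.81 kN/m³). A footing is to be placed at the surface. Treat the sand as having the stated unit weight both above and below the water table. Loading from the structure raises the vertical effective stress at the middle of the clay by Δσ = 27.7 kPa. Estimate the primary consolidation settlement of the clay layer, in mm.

S_c ≈ 320 mm

Mid-depth of clay below the ground surface: z = 1.4 + 7.3/2 = 5.05 m.
Total vertical stress at mid-clay: σ_v = 18.6×1.4 + 16×3.65 = 84.44 kPa.
Pore pressure: u = 9.81×(5.05 − 0) = 49.541 kPa.
Initial effective stress: σ'_0 = σ_v − u = 84.44 − 49.541 = 34.899 kPa.
Final effective stress: σ'_f = σ'_0 + Δσ = 34.899 + 27.7 = 62.599 kPa.
Normally consolidated clay, so the full stress increment lies on the virgin compression line:
S_c = C_c·H/(1+e₀)·log₁₀(σ'_f/σ'_0) = 0.34×7.3/(1+0.97)×log₁₀(62.599/34.899)
    = 1.2599 × 0.25375 = 0.3197 m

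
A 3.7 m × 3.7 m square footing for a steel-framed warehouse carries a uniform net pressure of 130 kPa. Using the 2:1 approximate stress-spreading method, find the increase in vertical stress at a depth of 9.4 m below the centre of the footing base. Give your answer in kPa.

Δσ_z ≈ 10.4 kPa

By the 2:1 method the load spreads at 1 horizontal : 2 vertical, so at depth z the loaded area has grown by z in each plan dimension:
Δσ = qBL/((B+z)(L+z)) = 130×3.7×3.7/((3.7+9.4)(3.7+9.4)) = 10.371 kPa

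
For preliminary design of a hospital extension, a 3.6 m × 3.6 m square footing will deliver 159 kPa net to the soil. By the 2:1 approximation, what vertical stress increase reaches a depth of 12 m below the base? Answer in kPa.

By the 2:1 method the load spreads at 1 horizontal : 2 vertical, so at depth z the loaded area has grown by z in each plan dimension:
Δσ = qBL/((B+z)(L+z)) = 159×3.6×3.6/((3.6+12)(3.6+12)) = 8.4675 kPa

Δσ_z ≈ 8.47 kPa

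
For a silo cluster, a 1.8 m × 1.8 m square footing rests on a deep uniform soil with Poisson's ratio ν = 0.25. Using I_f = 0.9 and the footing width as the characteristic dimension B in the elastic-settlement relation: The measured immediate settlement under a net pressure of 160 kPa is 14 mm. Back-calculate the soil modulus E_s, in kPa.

E_s ≈ 17400 kPa

S_e = q·B·(1−ν²)/E_s · I_f  ⇒  E_s = q·B·(1−ν²)·I_f / S_e.
E_s = 160 × 1.8 × 0.9375 × 0.9 / 0.014 = 17360 kPa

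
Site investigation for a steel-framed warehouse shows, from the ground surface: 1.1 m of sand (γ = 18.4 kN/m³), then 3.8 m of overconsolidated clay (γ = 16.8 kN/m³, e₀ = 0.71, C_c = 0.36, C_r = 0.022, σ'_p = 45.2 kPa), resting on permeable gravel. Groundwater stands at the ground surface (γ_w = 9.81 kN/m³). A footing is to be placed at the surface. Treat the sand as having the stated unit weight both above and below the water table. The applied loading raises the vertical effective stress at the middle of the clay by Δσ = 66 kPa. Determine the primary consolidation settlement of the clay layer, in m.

Mid-depth of clay below the ground surface: z = 1.1 + 3.8/2 = 3 m.
Total vertical stress at mid-clay: σ_v = 18.4×1.1 + 16.8×1.9 = 52.16 kPa.
Pore pressure: u = 9.81×(3 − 0) = 29.43 kPa.
Initial effective stress: σ'_0 = σ_v − u = 52.16 − 29.43 = 22.73 kPa.
Final effective stress: σ'_f = 22.73 + 66 = 88.73 kPa.
σ'_f = 88.73 > σ'_p = 45.2 kPa, so the stress path crosses the preconsolidation pressure — recompression up to σ'_p, then virgin compression beyond:
S_c = H/(1+e₀)·[C_r·log₁₀(σ'_p/σ'_0) + C_c·log₁₀(σ'_f/σ'_p)]
    = 3.8/1.71 × [0.022×log₁₀(45.2/22.73) + 0.36×log₁₀(88.73/45.2)]
    = 2.2222 × [0.0065679 + 0.10546] = 0.2489 m

S_c ≈ 0.249 m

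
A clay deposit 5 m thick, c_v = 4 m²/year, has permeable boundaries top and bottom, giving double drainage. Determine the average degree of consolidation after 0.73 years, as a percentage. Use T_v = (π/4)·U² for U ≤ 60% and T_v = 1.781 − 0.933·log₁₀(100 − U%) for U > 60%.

U ≈ 74.4 %

Drainage path length: H_d = H/2 = 2.5 m (double drainage).
T_v = c_v·t/H_d² = 4×0.73/2.5² = 0.4672.
T_v = 0.4672 corresponds to the U > 60% branch:
U = 1 − 10^((1.781 − T_v)/0.933)/100 = 0.7441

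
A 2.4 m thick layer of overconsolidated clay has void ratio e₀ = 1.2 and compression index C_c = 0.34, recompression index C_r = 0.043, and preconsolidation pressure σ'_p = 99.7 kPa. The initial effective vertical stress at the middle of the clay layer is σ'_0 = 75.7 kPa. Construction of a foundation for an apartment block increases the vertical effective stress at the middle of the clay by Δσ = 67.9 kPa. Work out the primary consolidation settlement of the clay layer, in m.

S_c ≈ 0.0644 m

Final effective stress: σ'_f = 75.7 + 67.9 = 143.6 kPa.
σ'_f = 143.6 > σ'_p = 99.7 kPa, so the stress path crosses the preconsolidation pressure — recompression up to σ'_p, then virgin compression beyond:
S_c = H/(1+e₀)·[C_r·log₁₀(σ'_p/σ'_0) + C_c·log₁₀(σ'_f/σ'_p)]
    = 2.4/2.2 × [0.043×log₁₀(99.7/75.7) + 0.34×log₁₀(143.6/99.7)]
    = 1.0909 × [0.0051428 + 0.053876] = 0.06438 m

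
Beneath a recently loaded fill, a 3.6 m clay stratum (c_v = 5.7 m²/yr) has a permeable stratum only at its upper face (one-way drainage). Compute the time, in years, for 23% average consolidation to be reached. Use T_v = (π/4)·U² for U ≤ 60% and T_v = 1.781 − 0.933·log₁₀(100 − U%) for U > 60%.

Drainage path length: H_d = H = 3.6 m (single drainage).
U ≤ 60%: T_v = (π/4)·U² = (π/4)×0.23² = 0.041548.
t = T_v·H_d²/c_v = 0.041548×3.6²/5.7 = 0.09447 years.

t ≈ 0.0945 years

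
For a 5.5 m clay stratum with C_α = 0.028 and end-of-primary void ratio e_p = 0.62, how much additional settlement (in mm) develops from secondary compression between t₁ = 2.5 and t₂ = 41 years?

S_s ≈ 115 mm

Secondary compression: S_s = C_α·H/(1+e_p)·log₁₀(t₂/t₁)
S_s = 0.028×5.5/(1+0.62)×log₁₀(41/2.5)
    = 0.09506 × 1.215 = 0.1155 m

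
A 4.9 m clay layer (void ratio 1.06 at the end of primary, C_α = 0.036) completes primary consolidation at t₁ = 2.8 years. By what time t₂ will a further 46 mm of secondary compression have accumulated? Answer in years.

t₂ ≈ 9.65 years

S_s = C_α·H/(1+e_p)·log₁₀(t₂/t₁) ⇒ log₁₀(t₂/t₁) = S_s·(1+e_p)/(C_α·H).
log₁₀(t₂/t₁) = 0.046 × (1+1.06) / (0.036×4.9) = 0.5372
t₂ = t₁ × 10^0.5372 = 2.8 × 3.445 = 9.646 years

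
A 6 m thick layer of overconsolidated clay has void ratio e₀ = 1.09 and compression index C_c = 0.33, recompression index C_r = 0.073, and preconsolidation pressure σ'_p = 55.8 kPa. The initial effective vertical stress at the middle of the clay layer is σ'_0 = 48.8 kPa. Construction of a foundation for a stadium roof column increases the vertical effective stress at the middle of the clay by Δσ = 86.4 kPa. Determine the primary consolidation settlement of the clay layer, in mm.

S_c ≈ 376 mm

Final effective stress: σ'_f = 48.8 + 86.4 = 135.2 kPa.
σ'_f = 135.2 > σ'_p = 55.8 kPa, so the stress path crosses the preconsolidation pressure — recompression up to σ'_p, then virgin compression beyond:
S_c = H/(1+e₀)·[C_r·log₁₀(σ'_p/σ'_0) + C_c·log₁₀(σ'_f/σ'_p)]
    = 6/2.09 × [0.073×log₁₀(55.8/48.8) + 0.33×log₁₀(135.2/55.8)]
    = 2.8708 × [0.0042496 + 0.12683] = 0.3763 m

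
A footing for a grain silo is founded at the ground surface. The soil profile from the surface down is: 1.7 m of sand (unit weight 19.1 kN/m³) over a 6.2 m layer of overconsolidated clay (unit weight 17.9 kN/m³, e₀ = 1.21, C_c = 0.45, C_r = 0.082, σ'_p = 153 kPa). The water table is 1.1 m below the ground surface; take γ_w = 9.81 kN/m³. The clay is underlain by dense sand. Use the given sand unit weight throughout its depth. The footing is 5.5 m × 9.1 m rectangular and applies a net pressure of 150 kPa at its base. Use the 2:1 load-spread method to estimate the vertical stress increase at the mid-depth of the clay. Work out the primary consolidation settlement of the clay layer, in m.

Mid-depth of clay below the ground surface: z = 1.7 + 6.2/2 = 4.8 m.
Total vertical stress at mid-clay: σ_v = 19.1×1.7 + 17.9×3.1 = 87.96 kPa.
Pore pressure: u = 9.81×(4.8 − 1.1) = 36.297 kPa.
Initial effective stress: σ'_0 = σ_v − u = 87.96 − 36.297 = 51.663 kPa.
Stress increase at mid-clay by the 2:1 spreading method:
Δσ = qBL/((B+z)(L+z)) = 150×5.5×9.1/((5.5+4.8)(9.1+4.8)) = 52.438 kPa
Final effective stress: σ'_f = 51.663 + 52.438 = 104.1 kPa.
σ'_f = 104.1 ≤ σ'_p = 153 kPa, so the clay remains overconsolidated and only the recompression index applies:
S_c = C_r·H/(1+e₀)·log₁₀(σ'_f/σ'_0) = 0.082×6.2/2.21×log₁₀(104.1/51.663)
    = 0.23004 × 0.30427 = 0.07 m

S_c ≈ 0.07 m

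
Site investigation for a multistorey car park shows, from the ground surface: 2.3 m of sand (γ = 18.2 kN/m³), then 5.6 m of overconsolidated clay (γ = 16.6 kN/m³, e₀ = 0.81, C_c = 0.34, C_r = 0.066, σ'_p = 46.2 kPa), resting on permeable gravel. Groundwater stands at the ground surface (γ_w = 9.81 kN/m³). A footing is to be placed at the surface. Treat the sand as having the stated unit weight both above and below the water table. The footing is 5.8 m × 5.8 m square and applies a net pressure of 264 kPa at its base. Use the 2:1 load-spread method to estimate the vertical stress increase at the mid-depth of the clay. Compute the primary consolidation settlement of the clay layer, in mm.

Mid-depth of clay below the ground surface: z = 2.3 + 5.6/2 = 5.1 m.
Total vertical stress at mid-clay: σ_v = 18.2×2.3 + 16.6×2.8 = 88.34 kPa.
Pore pressure: u = 9.81×(5.1 − 0) = 50.031 kPa.
Initial effective stress: σ'_0 = σ_v − u = 88.34 − 50.031 = 38.309 kPa.
Stress increase at mid-clay by the 2:1 spreading method:
Δσ = qBL/((B+z)(L+z)) = 264×5.8×5.8/((5.8+5.1)(5.8+5.1)) = 74.749 kPa
Final effective stress: σ'_f = 38.309 + 74.749 = 113.06 kPa.
σ'_f = 113.06 > σ'_p = 46.2 kPa, so the stress path crosses the preconsolidation pressure — recompression up to σ'_p, then virgin compression beyond:
S_c = H/(1+e₀)·[C_r·log₁₀(σ'_p/σ'_0) + C_c·log₁₀(σ'_f/σ'_p)]
    = 5.6/1.81 × [0.066×log₁₀(46.2/38.309) + 0.34×log₁₀(113.06/46.2)]
    = 3.0939 × [0.0053685 + 0.13215] = 0.4255 m

S_c ≈ 425 mm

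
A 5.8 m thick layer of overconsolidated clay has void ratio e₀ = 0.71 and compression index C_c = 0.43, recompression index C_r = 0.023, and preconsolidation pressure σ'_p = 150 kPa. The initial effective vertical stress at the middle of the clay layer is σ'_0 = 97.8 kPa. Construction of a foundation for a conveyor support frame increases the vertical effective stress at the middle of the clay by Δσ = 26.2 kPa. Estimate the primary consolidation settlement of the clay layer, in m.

Final effective stress: σ'_f = 97.8 + 26.2 = 124 kPa.
σ'_f = 124 ≤ σ'_p = 150 kPa, so the clay remains overconsolidated and only the recompression index applies:
S_c = C_r·H/(1+e₀)·log₁₀(σ'_f/σ'_0) = 0.023×5.8/1.71×log₁₀(124/97.8)
    = 0.078011 × 0.10308 = 0.008041 m

S_c ≈ 0.00804 m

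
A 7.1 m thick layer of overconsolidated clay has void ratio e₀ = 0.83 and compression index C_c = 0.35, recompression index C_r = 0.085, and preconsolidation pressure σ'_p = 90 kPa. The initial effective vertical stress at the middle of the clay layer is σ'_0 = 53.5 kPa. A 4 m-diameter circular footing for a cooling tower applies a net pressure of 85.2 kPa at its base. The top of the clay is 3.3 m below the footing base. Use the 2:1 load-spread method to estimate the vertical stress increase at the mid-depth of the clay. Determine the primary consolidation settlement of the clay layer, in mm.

S_c ≈ 28.1 mm

Mid-depth of clay below the footing base: z = 3.3 + 7.1/2 = 6.85 m.
Stress increase at mid-clay by the 2:1 spreading method:
Δσ ≈ qD²/(D+z)² = 85.2×4²/(4+6.85)² = 11.58 kPa
Final effective stress: σ'_f = 53.5 + 11.58 = 65.08 kPa.
σ'_f = 65.08 ≤ σ'_p = 90 kPa, so the clay remains overconsolidated and only the recompression index applies:
S_c = C_r·H/(1+e₀)·log₁₀(σ'_f/σ'_0) = 0.085×7.1/1.83×log₁₀(65.08/53.5)
    = 0.32978 × 0.085094 = 0.02806 m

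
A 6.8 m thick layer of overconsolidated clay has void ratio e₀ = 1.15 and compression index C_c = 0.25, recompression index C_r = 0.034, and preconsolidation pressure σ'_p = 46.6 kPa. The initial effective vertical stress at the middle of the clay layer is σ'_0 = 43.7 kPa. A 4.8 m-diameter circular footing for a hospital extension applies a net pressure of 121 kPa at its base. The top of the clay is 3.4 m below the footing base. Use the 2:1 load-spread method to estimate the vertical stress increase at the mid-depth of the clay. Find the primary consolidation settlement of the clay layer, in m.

S_c ≈ 0.114 m

Mid-depth of clay below the footing base: z = 3.4 + 6.8/2 = 6.8 m.
Stress increase at mid-clay by the 2:1 spreading method:
Δσ ≈ qD²/(D+z)² = 121×4.8²/(4.8+6.8)² = 20.718 kPa
Final effective stress: σ'_f = 43.7 + 20.718 = 64.418 kPa.
σ'_f = 64.418 > σ'_p = 46.6 kPa, so the stress path crosses the preconsolidation pressure — recompression up to σ'_p, then virgin compression beyond:
S_c = H/(1+e₀)·[C_r·log₁₀(σ'_p/σ'_0) + C_c·log₁₀(σ'_f/σ'_p)]
    = 6.8/2.15 × [0.034×log₁₀(46.6/43.7) + 0.25×log₁₀(64.418/46.6)]
    = 3.1628 × [0.00094875 + 0.035155] = 0.1142 m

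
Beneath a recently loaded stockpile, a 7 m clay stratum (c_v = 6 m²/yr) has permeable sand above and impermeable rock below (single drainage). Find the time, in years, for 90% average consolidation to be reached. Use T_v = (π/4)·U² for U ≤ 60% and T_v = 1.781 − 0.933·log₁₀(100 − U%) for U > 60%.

t ≈ 6.93 years

Drainage path length: H_d = H = 7 m (single drainage).
U > 60%: T_v = 1.781 − 0.933·log₁₀(100 − 90) = 0.848.
t = T_v·H_d²/c_v = 0.848×7²/6 = 6.925 years.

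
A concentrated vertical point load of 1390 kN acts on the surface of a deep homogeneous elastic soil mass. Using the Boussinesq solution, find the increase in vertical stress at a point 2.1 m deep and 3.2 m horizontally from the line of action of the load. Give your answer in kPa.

Δσ_z ≈ 7.48 kPa

Boussinesq vertical stress below a point load on an elastic half-space:
Δσ_z = 3P/(2πz²) · [1 + (r/z)²]^(−5/2)
r/z = 3.2/2.1 = 1.5238; [1+(r/z)²]^(−5/2) = 0.049717.
Δσ_z = 3×1390/(2π×2.1²) × 0.049717 = 150.49 × 0.049717 = 7.482 kPa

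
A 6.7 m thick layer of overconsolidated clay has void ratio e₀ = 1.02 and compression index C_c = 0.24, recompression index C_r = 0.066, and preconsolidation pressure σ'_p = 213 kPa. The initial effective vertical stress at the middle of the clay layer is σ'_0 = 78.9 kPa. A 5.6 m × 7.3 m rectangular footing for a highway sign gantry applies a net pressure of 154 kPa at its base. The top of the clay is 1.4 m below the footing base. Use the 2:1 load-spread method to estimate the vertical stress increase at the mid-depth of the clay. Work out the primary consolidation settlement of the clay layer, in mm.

S_c ≈ 47 mm

Mid-depth of clay below the footing base: z = 1.4 + 6.7/2 = 4.75 m.
Stress increase at mid-clay by the 2:1 spreading method:
Δσ = qBL/((B+z)(L+z)) = 154×5.6×7.3/((5.6+4.75)(7.3+4.75)) = 50.478 kPa
Final effective stress: σ'_f = 78.9 + 50.478 = 129.38 kPa.
σ'_f = 129.38 ≤ σ'_p = 213 kPa, so the clay remains overconsolidated and only the recompression index applies:
S_c = C_r·H/(1+e₀)·log₁₀(σ'_f/σ'_0) = 0.066×6.7/2.02×log₁₀(129.38/78.9)
    = 0.21891 × 0.21479 = 0.04702 m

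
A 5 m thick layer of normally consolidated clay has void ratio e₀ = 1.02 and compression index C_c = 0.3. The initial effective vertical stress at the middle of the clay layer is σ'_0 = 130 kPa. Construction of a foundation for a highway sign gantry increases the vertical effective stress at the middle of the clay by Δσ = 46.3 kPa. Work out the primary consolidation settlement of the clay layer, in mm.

S_c ≈ 98.2 mm

Final effective stress: σ'_f = σ'_0 + Δσ = 130 + 46.3 = 176.3 kPa.
Normally consolidated clay, so the full stress increment lies on the virgin compression line:
S_c = C_c·H/(1+e₀)·log₁₀(σ'_f/σ'_0) = 0.3×5/(1+1.02)×log₁₀(176.3/130)
    = 0.74257 × 0.13231 = 0.09825 m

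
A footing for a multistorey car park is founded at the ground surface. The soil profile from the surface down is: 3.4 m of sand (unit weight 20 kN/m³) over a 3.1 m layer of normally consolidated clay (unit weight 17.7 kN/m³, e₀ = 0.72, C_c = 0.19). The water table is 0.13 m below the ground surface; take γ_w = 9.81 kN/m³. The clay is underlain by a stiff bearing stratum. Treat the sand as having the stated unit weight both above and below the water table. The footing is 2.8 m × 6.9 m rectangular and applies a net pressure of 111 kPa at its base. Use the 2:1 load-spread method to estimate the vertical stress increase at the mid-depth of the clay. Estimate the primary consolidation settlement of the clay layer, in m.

S_c ≈ 0.0588 m

Mid-depth of clay below the ground surface: z = 3.4 + 3.1/2 = 4.95 m.
Total vertical stress at mid-clay: σ_v = 20×3.4 + 17.7×1.55 = 95.435 kPa.
Pore pressure: u = 9.81×(4.95 − 0.13) = 47.284 kPa.
Initial effective stress: σ'_0 = σ_v − u = 95.435 − 47.284 = 48.151 kPa.
Stress increase at mid-clay by the 2:1 spreading method:
Δσ = qBL/((B+z)(L+z)) = 111×2.8×6.9/((2.8+4.95)(6.9+4.95)) = 23.351 kPa
Final effective stress: σ'_f = σ'_0 + Δσ = 48.151 + 23.351 = 71.502 kPa.
Normally consolidated clay, so the full stress increment lies on the virgin compression line:
S_c = C_c·H/(1+e₀)·log₁₀(σ'_f/σ'_0) = 0.19×3.1/(1+0.72)×log₁₀(71.502/48.151)
    = 0.34244 × 0.17171 = 0.0588 m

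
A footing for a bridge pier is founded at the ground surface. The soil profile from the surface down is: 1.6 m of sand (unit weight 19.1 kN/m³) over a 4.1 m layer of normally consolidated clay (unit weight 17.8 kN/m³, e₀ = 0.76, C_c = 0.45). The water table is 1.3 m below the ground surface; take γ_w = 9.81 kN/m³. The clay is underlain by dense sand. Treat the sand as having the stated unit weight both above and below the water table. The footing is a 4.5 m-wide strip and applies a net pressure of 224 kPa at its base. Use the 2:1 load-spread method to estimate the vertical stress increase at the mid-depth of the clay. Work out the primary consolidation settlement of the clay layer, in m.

S_c ≈ 0.609 m

Mid-depth of clay below the ground surface: z = 1.6 + 4.1/2 = 3.65 m.
Total vertical stress at mid-clay: σ_v = 19.1×1.6 + 17.8×2.05 = 67.05 kPa.
Pore pressure: u = 9.81×(3.65 − 1.3) = 23.054 kPa.
Initial effective stress: σ'_0 = σ_v − u = 67.05 − 23.054 = 43.996 kPa.
Stress increase at mid-clay by the 2:1 spreading method:
Δσ = qB/(B+z) = 224×4.5/(4.5+3.65) = 123.68 kPa
Final effective stress: σ'_f = σ'_0 + Δσ = 43.996 + 123.68 = 167.68 kPa.
Normally consolidated clay, so the full stress increment lies on the virgin compression line:
S_c = C_c·H/(1+e₀)·log₁₀(σ'_f/σ'_0) = 0.45×4.1/(1+0.76)×log₁₀(167.68/43.996)
    = 1.0483 × 0.58107 = 0.6091 m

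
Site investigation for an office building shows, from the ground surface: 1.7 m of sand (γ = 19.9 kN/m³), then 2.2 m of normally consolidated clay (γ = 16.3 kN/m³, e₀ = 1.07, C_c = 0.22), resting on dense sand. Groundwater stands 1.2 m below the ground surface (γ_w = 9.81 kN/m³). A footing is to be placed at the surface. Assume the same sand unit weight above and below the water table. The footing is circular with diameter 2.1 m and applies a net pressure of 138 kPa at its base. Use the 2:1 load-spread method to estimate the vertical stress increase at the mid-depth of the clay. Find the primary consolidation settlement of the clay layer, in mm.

S_c ≈ 54.1 mm

Mid-depth of clay below the ground surface: z = 1.7 + 2.2/2 = 2.8 m.
Total vertical stress at mid-clay: σ_v = 19.9×1.7 + 16.3×1.1 = 51.76 kPa.
Pore pressure: u = 9.81×(2.8 − 1.2) = 15.696 kPa.
Initial effective stress: σ'_0 = σ_v − u = 51.76 − 15.696 = 36.064 kPa.
Stress increase at mid-clay by the 2:1 spreading method:
Δσ ≈ qD²/(D+z)² = 138×2.1²/(2.1+2.8)² = 25.347 kPa
Final effective stress: σ'_f = σ'_0 + Δσ = 36.064 + 25.347 = 61.411 kPa.
Normally consolidated clay, so the full stress increment lies on the virgin compression line:
S_c = C_c·H/(1+e₀)·log₁₀(σ'_f/σ'_0) = 0.22×2.2/(1+1.07)×log₁₀(61.411/36.064)
    = 0.23382 × 0.23117 = 0.05405 m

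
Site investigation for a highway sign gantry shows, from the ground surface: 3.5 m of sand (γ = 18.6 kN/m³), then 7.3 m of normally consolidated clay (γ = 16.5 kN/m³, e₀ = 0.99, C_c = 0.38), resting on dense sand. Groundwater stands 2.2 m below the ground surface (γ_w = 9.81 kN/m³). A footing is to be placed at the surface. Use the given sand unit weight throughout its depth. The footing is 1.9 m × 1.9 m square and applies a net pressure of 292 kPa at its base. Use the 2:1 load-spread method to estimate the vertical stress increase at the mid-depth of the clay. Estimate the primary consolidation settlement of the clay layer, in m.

Mid-depth of clay below the ground surface: z = 3.5 + 7.3/2 = 7.15 m.
Total vertical stress at mid-clay: σ_v = 18.6×3.5 + 16.5×3.65 = 125.33 kPa.
Pore pressure: u = 9.81×(7.15 − 2.2) = 48.56 kPa.
Initial effective stress: σ'_0 = σ_v − u = 125.33 − 48.56 = 76.77 kPa.
Stress increase at mid-clay by the 2:1 spreading method:
Δσ = qBL/((B+z)(L+z)) = 292×1.9×1.9/((1.9+7.15)(1.9+7.15)) = 12.87 kPa
Final effective stress: σ'_f = σ'_0 + Δσ = 76.77 + 12.87 = 89.64 kPa.
Normally consolidated clay, so the full stress increment lies on the virgin compression line:
S_c = C_c·H/(1+e₀)·log₁₀(σ'_f/σ'_0) = 0.38×7.3/(1+0.99)×log₁₀(89.64/76.77)
    = 1.394 × 0.06731 = 0.09383 m

S_c ≈ 0.0938 m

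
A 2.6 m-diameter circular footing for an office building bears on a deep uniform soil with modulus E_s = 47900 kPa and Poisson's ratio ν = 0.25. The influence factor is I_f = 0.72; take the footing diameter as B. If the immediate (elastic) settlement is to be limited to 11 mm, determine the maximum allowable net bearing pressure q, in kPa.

S_e = q·B·(1−ν²)/E_s · I_f  ⇒  q = S_e·E_s / (B·(1−ν²)·I_f).
q = 0.011 × 47900 / (2.6 × 0.9375 × 0.72) = 300.2 kPa

q ≈ 300 kPa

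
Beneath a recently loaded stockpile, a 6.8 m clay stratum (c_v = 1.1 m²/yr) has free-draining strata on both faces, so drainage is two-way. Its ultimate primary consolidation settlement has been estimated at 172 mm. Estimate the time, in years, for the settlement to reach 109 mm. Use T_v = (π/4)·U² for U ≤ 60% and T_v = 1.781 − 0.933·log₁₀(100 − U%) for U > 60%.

Drainage path length: H_d = H/2 = 3.4 m (double drainage).
U = S(t)/S_ult = 109/172 = 0.6337.
U > 60%: T_v = 1.781 − 0.933·log₁₀(100 − 63.372) = 0.32196.
t = T_v·H_d²/c_v = 0.32196×3.4²/1.1 = 3.384 years.

t ≈ 3.38 years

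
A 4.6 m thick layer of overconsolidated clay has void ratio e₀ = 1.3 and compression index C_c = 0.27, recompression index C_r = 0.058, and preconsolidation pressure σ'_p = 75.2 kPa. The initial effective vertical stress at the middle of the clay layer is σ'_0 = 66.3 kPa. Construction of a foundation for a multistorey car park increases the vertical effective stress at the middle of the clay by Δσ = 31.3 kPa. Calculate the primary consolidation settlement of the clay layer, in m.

Final effective stress: σ'_f = 66.3 + 31.3 = 97.6 kPa.
σ'_f = 97.6 > σ'_p = 75.2 kPa, so the stress path crosses the preconsolidation pressure — recompression up to σ'_p, then virgin compression beyond:
S_c = H/(1+e₀)·[C_r·log₁₀(σ'_p/σ'_0) + C_c·log₁₀(σ'_f/σ'_p)]
    = 4.6/2.3 × [0.058×log₁₀(75.2/66.3) + 0.27×log₁₀(97.6/75.2)]
    = 2 × [0.0031729 + 0.030573] = 0.06749 m

S_c ≈ 0.0675 m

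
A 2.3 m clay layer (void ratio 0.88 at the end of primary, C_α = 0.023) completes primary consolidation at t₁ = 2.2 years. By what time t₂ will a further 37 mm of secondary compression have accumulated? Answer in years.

t₂ ≈ 45.4 years

S_s = C_α·H/(1+e_p)·log₁₀(t₂/t₁) ⇒ log₁₀(t₂/t₁) = S_s·(1+e_p)/(C_α·H).
log₁₀(t₂/t₁) = 0.037 × (1+0.88) / (0.023×2.3) = 1.315
t₂ = t₁ × 10^1.315 = 2.2 × 20.65 = 45.43 years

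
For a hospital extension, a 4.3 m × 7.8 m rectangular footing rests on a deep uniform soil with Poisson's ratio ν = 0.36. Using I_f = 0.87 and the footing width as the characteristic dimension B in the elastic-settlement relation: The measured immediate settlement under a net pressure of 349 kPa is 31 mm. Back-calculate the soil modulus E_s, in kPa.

S_e = q·B·(1−ν²)/E_s · I_f  ⇒  E_s = q·B·(1−ν²)·I_f / S_e.
E_s = 349 × 4.3 × 0.8704 × 0.87 / 0.031 = 36660 kPa

E_s ≈ 36700 kPa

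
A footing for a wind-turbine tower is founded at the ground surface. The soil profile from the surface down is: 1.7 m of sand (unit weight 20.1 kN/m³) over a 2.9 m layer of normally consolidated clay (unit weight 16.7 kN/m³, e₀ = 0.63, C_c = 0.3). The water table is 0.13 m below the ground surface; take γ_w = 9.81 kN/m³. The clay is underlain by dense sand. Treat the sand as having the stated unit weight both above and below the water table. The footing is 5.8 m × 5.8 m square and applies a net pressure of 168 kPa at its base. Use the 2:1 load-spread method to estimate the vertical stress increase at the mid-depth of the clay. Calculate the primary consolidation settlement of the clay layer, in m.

S_c ≈ 0.287 m

Mid-depth of clay below the ground surface: z = 1.7 + 2.9/2 = 3.15 m.
Total vertical stress at mid-clay: σ_v = 20.1×1.7 + 16.7×1.45 = 58.385 kPa.
Pore pressure: u = 9.81×(3.15 − 0.13) = 29.626 kPa.
Initial effective stress: σ'_0 = σ_v − u = 58.385 − 29.626 = 28.759 kPa.
Stress increase at mid-clay by the 2:1 spreading method:
Δσ = qBL/((B+z)(L+z)) = 168×5.8×5.8/((5.8+3.15)(5.8+3.15)) = 70.554 kPa
Final effective stress: σ'_f = σ'_0 + Δσ = 28.759 + 70.554 = 99.313 kPa.
Normally consolidated clay, so the full stress increment lies on the virgin compression line:
S_c = C_c·H/(1+e₀)·log₁₀(σ'_f/σ'_0) = 0.3×2.9/(1+0.63)×log₁₀(99.313/28.759)
    = 0.53374 × 0.53823 = 0.2873 m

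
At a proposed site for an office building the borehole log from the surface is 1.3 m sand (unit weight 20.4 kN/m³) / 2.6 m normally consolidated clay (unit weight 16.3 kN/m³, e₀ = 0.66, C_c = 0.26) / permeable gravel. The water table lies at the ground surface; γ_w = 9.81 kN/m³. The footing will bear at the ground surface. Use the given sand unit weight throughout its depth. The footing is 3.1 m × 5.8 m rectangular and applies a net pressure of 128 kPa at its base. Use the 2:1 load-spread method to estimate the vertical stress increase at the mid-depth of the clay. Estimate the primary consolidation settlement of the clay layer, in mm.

Mid-depth of clay below the ground surface: z = 1.3 + 2.6/2 = 2.6 m.
Total vertical stress at mid-clay: σ_v = 20.4×1.3 + 16.3×1.3 = 47.71 kPa.
Pore pressure: u = 9.81×(2.6 − 0) = 25.506 kPa.
Initial effective stress: σ'_0 = σ_v − u = 47.71 − 25.506 = 22.204 kPa.
Stress increase at mid-clay by the 2:1 spreading method:
Δσ = qBL/((B+z)(L+z)) = 128×3.1×5.8/((3.1+2.6)(5.8+2.6)) = 48.067 kPa
Final effective stress: σ'_f = σ'_0 + Δσ = 22.204 + 48.067 = 70.271 kPa.
Normally consolidated clay, so the full stress increment lies on the virgin compression line:
S_c = C_c·H/(1+e₀)·log₁₀(σ'_f/σ'_0) = 0.26×2.6/(1+0.66)×log₁₀(70.271/22.204)
    = 0.40723 × 0.50034 = 0.2038 m

S_c ≈ 204 mm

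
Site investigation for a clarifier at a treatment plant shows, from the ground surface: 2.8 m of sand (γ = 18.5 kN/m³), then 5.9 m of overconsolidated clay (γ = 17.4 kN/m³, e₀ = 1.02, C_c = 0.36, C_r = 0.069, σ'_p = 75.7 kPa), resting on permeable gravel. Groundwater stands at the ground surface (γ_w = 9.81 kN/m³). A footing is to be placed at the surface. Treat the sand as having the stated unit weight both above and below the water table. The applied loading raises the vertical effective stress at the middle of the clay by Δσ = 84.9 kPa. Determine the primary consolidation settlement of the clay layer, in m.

Mid-depth of clay below the ground surface: z = 2.8 + 5.9/2 = 5.75 m.
Total vertical stress at mid-clay: σ_v = 18.5×2.8 + 17.4×2.95 = 103.13 kPa.
Pore pressure: u = 9.81×(5.75 − 0) = 56.408 kPa.
Initial effective stress: σ'_0 = σ_v − u = 103.13 − 56.408 = 46.722 kPa.
Final effective stress: σ'_f = 46.722 + 84.9 = 131.62 kPa.
σ'_f = 131.62 > σ'_p = 75.7 kPa, so the stress path crosses the preconsolidation pressure — recompression up to σ'_p, then virgin compression beyond:
S_c = H/(1+e₀)·[C_r·log₁₀(σ'_p/σ'_0) + C_c·log₁₀(σ'_f/σ'_p)]
    = 5.9/2.02 × [0.069×log₁₀(75.7/46.722) + 0.36×log₁₀(131.62/75.7)]
    = 2.9208 × [0.014461 + 0.086481] = 0.2948 m

S_c ≈ 0.295 m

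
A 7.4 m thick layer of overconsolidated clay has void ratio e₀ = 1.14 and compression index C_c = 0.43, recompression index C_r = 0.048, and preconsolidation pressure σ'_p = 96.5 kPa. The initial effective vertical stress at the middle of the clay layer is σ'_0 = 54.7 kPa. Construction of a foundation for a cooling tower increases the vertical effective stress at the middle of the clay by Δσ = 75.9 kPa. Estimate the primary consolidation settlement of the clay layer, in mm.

S_c ≈ 236 mm

Final effective stress: σ'_f = 54.7 + 75.9 = 130.6 kPa.
σ'_f = 130.6 > σ'_p = 96.5 kPa, so the stress path crosses the preconsolidation pressure — recompression up to σ'_p, then virgin compression beyond:
S_c = H/(1+e₀)·[C_r·log₁₀(σ'_p/σ'_0) + C_c·log₁₀(σ'_f/σ'_p)]
    = 7.4/2.14 × [0.048×log₁₀(96.5/54.7) + 0.43×log₁₀(130.6/96.5)]
    = 3.4579 × [0.011834 + 0.056509] = 0.2363 m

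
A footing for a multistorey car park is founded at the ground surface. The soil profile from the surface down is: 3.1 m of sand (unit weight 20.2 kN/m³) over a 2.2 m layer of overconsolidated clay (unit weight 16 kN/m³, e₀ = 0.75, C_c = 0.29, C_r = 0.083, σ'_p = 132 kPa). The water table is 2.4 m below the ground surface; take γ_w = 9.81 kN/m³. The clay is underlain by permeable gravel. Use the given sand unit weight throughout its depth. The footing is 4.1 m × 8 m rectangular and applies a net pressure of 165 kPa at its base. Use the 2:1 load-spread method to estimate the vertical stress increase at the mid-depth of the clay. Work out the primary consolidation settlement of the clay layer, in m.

Mid-depth of clay below the ground surface: z = 3.1 + 2.2/2 = 4.2 m.
Total vertical stress at mid-clay: σ_v = 20.2×3.1 + 16×1.1 = 80.22 kPa.
Pore pressure: u = 9.81×(4.2 − 2.4) = 17.658 kPa.
Initial effective stress: σ'_0 = σ_v − u = 80.22 − 17.658 = 62.562 kPa.
Stress increase at mid-clay by the 2:1 spreading method:
Δσ = qBL/((B+z)(L+z)) = 165×4.1×8/((4.1+4.2)(8+4.2)) = 53.447 kPa
Final effective stress: σ'_f = 62.562 + 53.447 = 116.01 kPa.
σ'_f = 116.01 ≤ σ'_p = 132 kPa, so the clay remains overconsolidated and only the recompression index applies:
S_c = C_r·H/(1+e₀)·log₁₀(σ'_f/σ'_0) = 0.083×2.2/1.75×log₁₀(116.01/62.562)
    = 0.10434 × 0.26818 = 0.02798 m

S_c ≈ 0.028 m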